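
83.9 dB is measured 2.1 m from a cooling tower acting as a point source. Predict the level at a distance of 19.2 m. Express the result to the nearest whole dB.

65 dB

Point-source attenuation: ΔL = 20·log₁₀(r₂/r₁) = 20·log₁₀(19.2/2.1) = 19.222 dB.
L₂ = 83.9 − 20·log₁₀(19.2/2.1) = 83.9 − 19.222 = 64.68 dB.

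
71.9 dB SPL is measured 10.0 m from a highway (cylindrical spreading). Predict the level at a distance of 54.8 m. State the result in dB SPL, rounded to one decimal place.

64.5 dB SPL

Line-source attenuation: ΔL = 10·log₁₀(r₂/r₁) = 10·log₁₀(54.8/10.0) = 7.388 dB.
L₂ = 71.9 − 10·log₁₀(54.8/10.0) = 71.9 − 7.388 = 64.51 dB SPL.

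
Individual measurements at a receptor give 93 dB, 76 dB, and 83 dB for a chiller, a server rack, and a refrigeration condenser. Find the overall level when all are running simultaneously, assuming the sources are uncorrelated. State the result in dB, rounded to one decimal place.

93.5 dB

For uncorrelated sources the intensities add, so convert each level to linear form, sum, and take 10·log₁₀ of the total.
Σ 10^(L/10) = 10^(93/10) + 10^(76/10) + 10^(83/10) = 2.235e+09.
L_total = 10·log₁₀(2.235e+09) = 93.49 dB.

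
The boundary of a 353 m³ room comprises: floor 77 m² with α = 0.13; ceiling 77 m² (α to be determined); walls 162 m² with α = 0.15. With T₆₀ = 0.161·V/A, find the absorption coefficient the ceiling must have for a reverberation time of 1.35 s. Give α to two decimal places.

A = 0.161·V/T₆₀ = 0.161·353/1.35 = 42.10 m² sabins.
Absorption from the other surfaces = 77·0.13 + 162·0.15 = 34.31 m², so the ceiling must supply 7.79 m² over 77 m².
α = 7.79/77 = 0.101.

0.10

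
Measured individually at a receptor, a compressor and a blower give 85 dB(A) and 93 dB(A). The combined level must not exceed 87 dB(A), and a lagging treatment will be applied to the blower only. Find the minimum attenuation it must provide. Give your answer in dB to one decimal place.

10.3 dB

Everything except the blower sums to 10^(85/10) = 3.162e+08 in linear terms, 85.00 dB(A).
To meet 87 dB(A) overall, the treated blower may contribute at most 10^(87/10) − 3.162e+08 = 1.850e+08, i.e. 82.67 dB(A).
Required insertion loss = 93 − 82.67 = 10.33 dB.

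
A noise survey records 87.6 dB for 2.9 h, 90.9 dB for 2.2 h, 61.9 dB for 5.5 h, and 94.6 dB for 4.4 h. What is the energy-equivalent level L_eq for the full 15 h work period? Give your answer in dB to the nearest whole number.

91 dB

L_eq = 10·log₁₀[(1/T)·Σ tᵢ·10^(Lᵢ/10)] with T = 15 h.
Σ tᵢ·10^(Lᵢ/10) = 2.9·10^(87.6/10) + 2.2·10^(90.9/10) + 5.5·10^(61.9/10) + 4.4·10^(94.6/10) = 1.707e+10.
L_eq = 10·log₁₀(1.707e+10/15) = 90.56 dB.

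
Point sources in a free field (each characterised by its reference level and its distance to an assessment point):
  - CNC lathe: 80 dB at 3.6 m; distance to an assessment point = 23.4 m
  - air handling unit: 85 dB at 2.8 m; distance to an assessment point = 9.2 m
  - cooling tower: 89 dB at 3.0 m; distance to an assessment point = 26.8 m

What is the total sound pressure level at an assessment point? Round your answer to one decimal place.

76.2 dB

First find each source's level at the receiver (point-source: −20·log₁₀(r/r_ref)), then combine on an intensity basis.
CNC lathe: 80 − 20·log₁₀(23.4/3.6) = 80 − 16.26 = 63.74 dB.
air handling unit: 85 − 20·log₁₀(9.2/2.8) = 85 − 10.33 = 74.67 dB.
cooling tower: 89 − 20·log₁₀(26.8/3.0) = 89 − 19.02 = 69.98 dB.
Σ 10^(L/10) = 4.161e+07 → L_total = 10·log₁₀(4.161e+07) = 76.19 dB.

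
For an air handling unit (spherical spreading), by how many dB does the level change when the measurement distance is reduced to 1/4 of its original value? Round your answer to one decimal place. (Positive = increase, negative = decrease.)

A point source loses 6 dB per doubling of distance; generally ΔL = −20·log₁₀(r₂/r₁).
ΔL = −20·log₁₀(0.25) = +12.04 dB.

+12.0 dB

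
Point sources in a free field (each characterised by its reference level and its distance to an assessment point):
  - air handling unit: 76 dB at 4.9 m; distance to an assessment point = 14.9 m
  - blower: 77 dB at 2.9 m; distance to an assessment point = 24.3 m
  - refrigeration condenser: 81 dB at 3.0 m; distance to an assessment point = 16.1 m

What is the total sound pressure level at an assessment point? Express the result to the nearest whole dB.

Apply inverse-square spreading to bring every level to the receiver, then sum 10^(L/10).
air handling unit: 76 − 20·log₁₀(14.9/4.9) = 76 − 9.66 = 66.34 dB.
blower: 77 − 20·log₁₀(24.3/2.9) = 77 − 18.46 = 58.54 dB.
refrigeration condenser: 81 − 20·log₁₀(16.1/3.0) = 81 − 14.59 = 66.41 dB.
Σ 10^(L/10) = 9.390e+06 → L_total = 10·log₁₀(9.390e+06) = 69.73 dB.

70 dB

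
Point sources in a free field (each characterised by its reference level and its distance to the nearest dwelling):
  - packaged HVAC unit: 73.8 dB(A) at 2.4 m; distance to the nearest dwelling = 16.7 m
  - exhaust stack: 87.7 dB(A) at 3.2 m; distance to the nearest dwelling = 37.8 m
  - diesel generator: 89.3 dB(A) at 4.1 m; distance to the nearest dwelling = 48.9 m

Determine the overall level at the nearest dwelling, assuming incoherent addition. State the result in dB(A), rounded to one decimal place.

70.3 dB(A)

Apply inverse-square spreading to bring every level to the receiver, then sum 10^(L/10).
packaged HVAC unit: 73.8 − 20·log₁₀(16.7/2.4) = 73.8 − 16.85 = 56.95 dB(A).
exhaust stack: 87.7 − 20·log₁₀(37.8/3.2) = 87.7 − 21.45 = 66.25 dB(A).
diesel generator: 89.3 − 20·log₁₀(48.9/4.1) = 89.3 − 21.53 = 67.77 dB(A).
Σ 10^(L/10) = 1.070e+07 → L_total = 10·log₁₀(1.070e+07) = 70.29 dB(A).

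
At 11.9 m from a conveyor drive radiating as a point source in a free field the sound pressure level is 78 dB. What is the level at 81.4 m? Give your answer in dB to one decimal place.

For a point source, L₂ = L₁ − 20·log₁₀(r₂/r₁).
L₂ = 78 − 20·log₁₀(81.4/11.9) = 78 − 16.702 = 61.30 dB.

61.3 dB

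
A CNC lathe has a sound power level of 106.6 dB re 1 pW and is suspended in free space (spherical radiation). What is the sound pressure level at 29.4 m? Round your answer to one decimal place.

The power spreads over a sphere of area 4π·r², so L_p = L_w − 10·log₁₀(4π·r²).
4π·r² = 1.086e+04 m², 10·log₁₀ of that is 40.359 dB.
L_p = 106.6 − 40.359 = 66.24 dB.

66.2 dB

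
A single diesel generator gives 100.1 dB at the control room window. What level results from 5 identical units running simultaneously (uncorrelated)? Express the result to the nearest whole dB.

With 5 equal, uncorrelated contributions the intensity is 5× that of one unit, giving a rise of 10·log₁₀ 5.
L_total = 100.1 + 10·log₁₀(5) = 100.1 + 6.990 = 107.09 dB.

107 dB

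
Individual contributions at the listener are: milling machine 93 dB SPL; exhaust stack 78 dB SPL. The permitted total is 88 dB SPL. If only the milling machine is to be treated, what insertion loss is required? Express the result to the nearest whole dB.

5 dB

Everything except the milling machine sums to 10^(78/10) = 6.310e+07 in linear terms, 78.00 dB SPL.
To meet 88 dB SPL overall, the treated milling machine may contribute at most 10^(88/10) − 6.310e+07 = 5.679e+08, i.e. 87.54 dB SPL.
So the milling machine must be reduced from 93 to 87.54 dB SPL: IL = 5.46 dB.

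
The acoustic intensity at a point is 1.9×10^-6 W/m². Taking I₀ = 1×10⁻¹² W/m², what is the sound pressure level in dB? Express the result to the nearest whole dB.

Dividing by I₀ shifts the exponent by 12: I/I₀ = 1.9×10^6.
L = 10·(0.2788 + 6) = 62.79 dB.

63 dB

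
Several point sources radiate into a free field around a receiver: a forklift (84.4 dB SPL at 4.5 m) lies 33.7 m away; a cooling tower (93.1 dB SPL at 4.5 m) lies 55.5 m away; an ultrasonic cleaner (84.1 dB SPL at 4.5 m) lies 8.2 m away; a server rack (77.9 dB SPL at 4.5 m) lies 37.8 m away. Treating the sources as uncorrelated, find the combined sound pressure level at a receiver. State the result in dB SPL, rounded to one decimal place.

79.9 dB SPL

Propagate each source to the receiver with L = L_ref − 20·log₁₀(r/r_ref), then add intensities.
forklift: 84.4 − 20·log₁₀(33.7/4.5) = 84.4 − 17.49 = 66.91 dB SPL.
cooling tower: 93.1 − 20·log₁₀(55.5/4.5) = 93.1 − 21.82 = 71.28 dB SPL.
ultrasonic cleaner: 84.1 − 20·log₁₀(8.2/4.5) = 84.1 − 5.21 = 78.89 dB SPL.
server rack: 77.9 − 20·log₁₀(37.8/4.5) = 77.9 − 18.49 = 59.41 dB SPL.
Σ 10^(L/10) = 9.662e+07 → L_total = 10·log₁₀(9.662e+07) = 79.85 dB SPL.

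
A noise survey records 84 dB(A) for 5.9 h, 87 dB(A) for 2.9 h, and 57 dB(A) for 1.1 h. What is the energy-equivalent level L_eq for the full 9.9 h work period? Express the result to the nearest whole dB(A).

The energy average is taken in the linear domain: L_eq = 10·log₁₀[(Σ tᵢ·10^(Lᵢ/10))/T], T = 9.9 h.
Σ tᵢ·10^(Lᵢ/10) = 5.9·10^(84/10) + 2.9·10^(87/10) + 1.1·10^(57/10) = 2.936e+09.
L_eq = 10·log₁₀(2.936e+09/9.9) = 84.72 dB(A).

85 dB(A)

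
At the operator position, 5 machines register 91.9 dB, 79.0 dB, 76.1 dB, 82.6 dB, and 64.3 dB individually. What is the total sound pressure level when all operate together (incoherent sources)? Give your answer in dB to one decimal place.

92.7 dB

Incoherent sources combine by intensity addition: L_total = 10·log₁₀(Σ 10^(L_i/10)).
Σ 10^(L/10) = 10^(91.9/10) + 10^(79.0/10) + 10^(76.1/10) + 10^(82.6/10) + 10^(64.3/10) = 1.854e+09.
L_total = 10·log₁₀(1.854e+09) = 92.68 dB.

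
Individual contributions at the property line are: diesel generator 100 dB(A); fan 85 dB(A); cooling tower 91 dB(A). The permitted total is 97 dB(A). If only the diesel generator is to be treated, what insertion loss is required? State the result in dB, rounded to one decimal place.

The untreated sources together contribute 10^(85/10) + 10^(91/10) = 1.575e+09, i.e. 91.97 dB(A).
The limit corresponds to 10^(97/10) = 5.012e+09; subtracting the fixed part leaves 3.437e+09 for the diesel generator, i.e. 95.36 dB(A).
Required insertion loss = 100 − 95.36 = 4.64 dB.

4.6 dB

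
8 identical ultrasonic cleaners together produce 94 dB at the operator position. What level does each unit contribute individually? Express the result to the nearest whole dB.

8 equal contributions raise the level by 10·log₁₀ 8 = 9.031 dB, so each unit alone gives 94 − 9.031.

85 dB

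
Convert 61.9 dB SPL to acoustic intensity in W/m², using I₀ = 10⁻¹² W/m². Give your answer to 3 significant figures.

1.55e-06 W/m²

I/I₀ = 10^(61.9/10) = 1.549e+06, so I = 1.549e+06 × 10⁻¹² W/m².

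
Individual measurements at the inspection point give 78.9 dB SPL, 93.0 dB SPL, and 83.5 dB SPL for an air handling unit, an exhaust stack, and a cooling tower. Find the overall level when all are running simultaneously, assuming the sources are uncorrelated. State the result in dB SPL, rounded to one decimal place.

For uncorrelated sources the intensities add, so convert each level to linear form, sum, and take 10·log₁₀ of the total.
Σ 10^(L/10) = 10^(78.9/10) + 10^(93.0/10) + 10^(83.5/10) = 2.297e+09.
L_total = 10·log₁₀(2.297e+09) = 93.61 dB SPL.

93.6 dB SPL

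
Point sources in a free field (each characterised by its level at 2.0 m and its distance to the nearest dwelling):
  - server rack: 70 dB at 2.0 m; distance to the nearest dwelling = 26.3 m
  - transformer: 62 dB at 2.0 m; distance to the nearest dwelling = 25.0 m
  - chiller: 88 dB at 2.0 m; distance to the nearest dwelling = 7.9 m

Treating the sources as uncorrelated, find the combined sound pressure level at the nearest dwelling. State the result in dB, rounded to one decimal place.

76.1 dB

First find each source's level at the receiver (point-source: −20·log₁₀(r/r_ref)), then combine on an intensity basis.
server rack: 70 − 20·log₁₀(26.3/2.0) = 70 − 22.38 = 47.62 dB.
transformer: 62 − 20·log₁₀(25.0/2.0) = 62 − 21.94 = 40.06 dB.
chiller: 88 − 20·log₁₀(7.9/2.0) = 88 − 11.93 = 76.07 dB.
Σ 10^(L/10) = 4.051e+07 → L_total = 10·log₁₀(4.051e+07) = 76.08 dB.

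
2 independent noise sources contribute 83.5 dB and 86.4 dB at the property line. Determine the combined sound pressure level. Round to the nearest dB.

For uncorrelated sources the intensities add, so convert each level to linear form, sum, and take 10·log₁₀ of the total.
Σ 10^(L/10) = 10^(83.5/10) + 10^(86.4/10) = 6.604e+08.
L_total = 10·log₁₀(6.604e+08) = 88.20 dB.

88 dB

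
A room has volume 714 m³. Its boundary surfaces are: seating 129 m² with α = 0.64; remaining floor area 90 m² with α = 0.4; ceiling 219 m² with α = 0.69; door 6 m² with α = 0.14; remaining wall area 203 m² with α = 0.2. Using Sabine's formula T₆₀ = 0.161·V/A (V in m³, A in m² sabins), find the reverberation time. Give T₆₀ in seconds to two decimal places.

0.37 s

A = Σ Sᵢαᵢ = 129·0.64 + 90·0.4 + 219·0.69 + 6·0.14 + 203·0.2 = 311.11 m².
T₆₀ = 0.161 × 714 / 311.11 = 0.369 s.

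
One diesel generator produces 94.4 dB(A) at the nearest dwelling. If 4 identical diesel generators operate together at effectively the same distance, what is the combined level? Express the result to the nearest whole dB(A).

100 dB(A)

With 4 equal, uncorrelated contributions the intensity is 4× that of one unit, giving a rise of 10·log₁₀ 4.
L_total = 94.4 + 10·log₁₀(4) = 94.4 + 6.021 = 100.42 dB(A).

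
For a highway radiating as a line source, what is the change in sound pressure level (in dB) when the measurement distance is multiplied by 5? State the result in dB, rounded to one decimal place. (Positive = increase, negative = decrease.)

With cylindrical spreading the level changes by −10·log₁₀(r₂/r₁).
ΔL = −10·log₁₀(5) = -6.99 dB.

-7.0 dB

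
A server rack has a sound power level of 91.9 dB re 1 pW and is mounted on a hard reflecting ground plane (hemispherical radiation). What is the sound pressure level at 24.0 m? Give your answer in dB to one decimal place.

56.3 dB

The power spreads over a hemisphere of area 2π·r², so L_p = L_w − 10·log₁₀(2π·r²).
2π·r² = 3619 m², 10·log₁₀ of that is 35.586 dB.
L_p = 91.9 − 35.586 = 56.31 dB.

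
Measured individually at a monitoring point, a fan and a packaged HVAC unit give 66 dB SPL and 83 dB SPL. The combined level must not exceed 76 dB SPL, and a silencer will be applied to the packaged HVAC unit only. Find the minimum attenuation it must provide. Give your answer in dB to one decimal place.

Everything except the packaged HVAC unit sums to 10^(66/10) = 3.981e+06 in linear terms, 66.00 dB SPL.
The limit corresponds to 10^(76/10) = 3.981e+07; subtracting the fixed part leaves 3.583e+07 for the packaged HVAC unit, i.e. 75.54 dB SPL.
So the packaged HVAC unit must be reduced from 83 to 75.54 dB SPL: IL = 7.46 dB.

7.5 dB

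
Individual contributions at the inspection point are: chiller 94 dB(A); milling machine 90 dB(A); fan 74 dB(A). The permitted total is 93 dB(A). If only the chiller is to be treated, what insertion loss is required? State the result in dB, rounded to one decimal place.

4.1 dB

Everything except the chiller sums to 10^(90/10) + 10^(74/10) = 1.025e+09 in linear terms, 90.11 dB(A).
The limit corresponds to 10^(93/10) = 1.995e+09; subtracting the fixed part leaves 9.701e+08 for the chiller, i.e. 89.87 dB(A).
Required insertion loss = 94 − 89.87 = 4.13 dB.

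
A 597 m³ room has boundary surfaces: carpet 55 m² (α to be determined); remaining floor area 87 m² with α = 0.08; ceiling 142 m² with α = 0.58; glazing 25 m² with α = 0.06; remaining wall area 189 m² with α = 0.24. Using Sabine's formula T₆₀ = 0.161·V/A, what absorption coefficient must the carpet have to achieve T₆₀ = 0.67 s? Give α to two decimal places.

0.13

From T₆₀ = 0.161·V/A, the target T₆₀ = 0.67 s needs A = 0.161·597/0.67 = 143.46 m².
Absorption from the other surfaces = 87·0.08 + 142·0.58 + 25·0.06 + 189·0.24 = 136.18 m², so the carpet must supply 7.28 m² over 55 m².
α = 7.28/55 = 0.132.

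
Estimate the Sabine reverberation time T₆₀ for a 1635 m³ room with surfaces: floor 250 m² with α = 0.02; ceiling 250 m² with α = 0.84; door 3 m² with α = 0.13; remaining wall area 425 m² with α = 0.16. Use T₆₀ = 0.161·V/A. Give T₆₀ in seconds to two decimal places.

A = Σ Sᵢαᵢ = 250·0.02 + 250·0.84 + 3·0.13 + 425·0.16 = 283.39 m².
T₆₀ = 0.161·V/A = 0.161·1635/283.39 = 0.929 s.

0.93 s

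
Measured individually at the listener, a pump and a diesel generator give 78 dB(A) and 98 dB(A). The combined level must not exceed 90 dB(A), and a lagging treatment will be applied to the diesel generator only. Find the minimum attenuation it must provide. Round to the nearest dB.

Fixed contribution from the other source: Σ 10^(L/10) = 10^(78/10) = 6.310e+07 (78.00 dB(A)).
To meet 90 dB(A) overall, the treated diesel generator may contribute at most 10^(90/10) − 6.310e+07 = 9.369e+08, i.e. 89.72 dB(A).
Required insertion loss = 98 − 89.72 = 8.28 dB.

8 dB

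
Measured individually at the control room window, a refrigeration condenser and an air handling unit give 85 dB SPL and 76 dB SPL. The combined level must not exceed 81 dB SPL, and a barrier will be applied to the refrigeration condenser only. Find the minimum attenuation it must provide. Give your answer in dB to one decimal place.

5.7 dB

Everything except the refrigeration condenser sums to 10^(76/10) = 3.981e+07 in linear terms, 76.00 dB SPL.
The limit corresponds to 10^(81/10) = 1.259e+08; subtracting the fixed part leaves 8.608e+07 for the refrigeration condenser, i.e. 79.35 dB SPL.
Required insertion loss = 85 − 79.35 = 5.65 dB.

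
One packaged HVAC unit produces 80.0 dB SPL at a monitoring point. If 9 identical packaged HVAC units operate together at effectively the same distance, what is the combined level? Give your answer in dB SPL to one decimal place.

89.5 dB SPL

N identical incoherent sources raise the level by 10·log₁₀ N.
L_total = 80.0 + 10·log₁₀(9) = 80.0 + 9.542 = 89.54 dB SPL.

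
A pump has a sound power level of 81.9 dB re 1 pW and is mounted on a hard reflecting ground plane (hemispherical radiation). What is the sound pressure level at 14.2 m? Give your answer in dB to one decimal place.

50.9 dB

L_p = L_w − 10·log₁₀(2π·r²) with r = 14.2 m.
2π·r² = 1267 m², 10·log₁₀ of that is 31.028 dB.
L_p = 81.9 − 31.028 = 50.87 dB.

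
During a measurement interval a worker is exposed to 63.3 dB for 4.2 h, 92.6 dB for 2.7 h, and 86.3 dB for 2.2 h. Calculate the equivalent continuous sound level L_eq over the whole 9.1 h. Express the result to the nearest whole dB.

88 dB

L_eq = 10·log₁₀[(1/T)·Σ tᵢ·10^(Lᵢ/10)] with T = 9.1 h.
Σ tᵢ·10^(Lᵢ/10) = 4.2·10^(63.3/10) + 2.7·10^(92.6/10) + 2.2·10^(86.3/10) = 5.861e+09.
L_eq = 10·log₁₀(5.861e+09/9.1) = 88.09 dB.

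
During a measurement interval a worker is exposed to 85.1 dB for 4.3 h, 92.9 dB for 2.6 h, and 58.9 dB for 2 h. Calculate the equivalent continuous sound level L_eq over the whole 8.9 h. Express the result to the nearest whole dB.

89 dB

The energy average is taken in the linear domain: L_eq = 10·log₁₀[(Σ tᵢ·10^(Lᵢ/10))/T], T = 8.9 h.
Σ tᵢ·10^(Lᵢ/10) = 4.3·10^(85.1/10) + 2.6·10^(92.9/10) + 2·10^(58.9/10) = 6.463e+09.
L_eq = 10·log₁₀(6.463e+09/8.9) = 88.61 dB.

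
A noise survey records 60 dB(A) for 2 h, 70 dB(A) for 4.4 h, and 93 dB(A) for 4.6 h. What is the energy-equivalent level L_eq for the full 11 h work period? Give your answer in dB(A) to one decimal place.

89.2 dB(A)

Weight each interval's intensity by its duration and average over T = 11 h:
Σ tᵢ·10^(Lᵢ/10) = 2·10^(60/10) + 4.4·10^(70/10) + 4.6·10^(93/10) = 9.224e+09.
L_eq = 10·log₁₀(9.224e+09/11) = 89.24 dB(A).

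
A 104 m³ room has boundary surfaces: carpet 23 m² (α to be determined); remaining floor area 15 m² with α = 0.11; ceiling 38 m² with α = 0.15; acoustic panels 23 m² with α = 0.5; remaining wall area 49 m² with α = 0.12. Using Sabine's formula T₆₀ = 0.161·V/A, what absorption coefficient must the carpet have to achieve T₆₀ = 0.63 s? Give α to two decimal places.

0.08

From T₆₀ = 0.161·V/A, the target T₆₀ = 0.63 s needs A = 0.161·104/0.63 = 26.58 m².
Absorption from the other surfaces = 15·0.11 + 38·0.15 + 23·0.5 + 49·0.12 = 24.73 m², so the carpet must supply 1.85 m² over 23 m².
α = 1.85/23 = 0.080.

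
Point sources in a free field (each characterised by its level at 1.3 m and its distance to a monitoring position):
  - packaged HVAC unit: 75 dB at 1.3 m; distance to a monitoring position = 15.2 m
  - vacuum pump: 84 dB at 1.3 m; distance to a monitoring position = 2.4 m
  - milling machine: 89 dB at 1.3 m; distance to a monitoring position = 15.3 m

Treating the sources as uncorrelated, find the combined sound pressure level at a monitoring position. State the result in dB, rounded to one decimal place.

Apply inverse-square spreading to bring every level to the receiver, then sum 10^(L/10).
packaged HVAC unit: 75 − 20·log₁₀(15.2/1.3) = 75 − 21.36 = 53.64 dB.
vacuum pump: 84 − 20·log₁₀(2.4/1.3) = 84 − 5.33 = 78.67 dB.
milling machine: 89 − 20·log₁₀(15.3/1.3) = 89 − 21.41 = 67.59 dB.
Σ 10^(L/10) = 7.967e+07 → L_total = 10·log₁₀(7.967e+07) = 79.01 dB.

79.0 dB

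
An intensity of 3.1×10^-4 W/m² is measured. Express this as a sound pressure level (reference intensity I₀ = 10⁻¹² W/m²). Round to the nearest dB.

85 dB

Dividing by I₀ shifts the exponent by 12: I/I₀ = 3.1×10^8.
L = 10·(0.4914 + 8) = 84.91 dB.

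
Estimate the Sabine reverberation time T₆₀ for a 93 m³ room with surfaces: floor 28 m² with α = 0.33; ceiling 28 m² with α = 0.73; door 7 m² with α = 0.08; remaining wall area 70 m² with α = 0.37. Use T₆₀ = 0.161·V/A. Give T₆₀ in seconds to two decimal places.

Total absorption A = 28·0.33 + 28·0.73 + 7·0.08 + 70·0.37 = 56.14 m² sabins.
T₆₀ = 0.161 × 93 / 56.14 = 0.267 s.

0.27 s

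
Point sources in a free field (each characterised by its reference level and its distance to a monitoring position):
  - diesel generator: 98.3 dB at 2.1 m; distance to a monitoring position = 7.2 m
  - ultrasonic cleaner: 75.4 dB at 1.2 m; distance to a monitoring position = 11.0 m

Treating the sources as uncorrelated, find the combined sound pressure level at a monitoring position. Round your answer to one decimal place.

Apply inverse-square spreading to bring every level to the receiver, then sum 10^(L/10).
diesel generator: 98.3 − 20·log₁₀(7.2/2.1) = 98.3 − 10.70 = 87.60 dB.
ultrasonic cleaner: 75.4 − 20·log₁₀(11.0/1.2) = 75.4 − 19.24 = 56.16 dB.
Σ 10^(L/10) = 5.756e+08 → L_total = 10·log₁₀(5.756e+08) = 87.60 dB.

87.6 dB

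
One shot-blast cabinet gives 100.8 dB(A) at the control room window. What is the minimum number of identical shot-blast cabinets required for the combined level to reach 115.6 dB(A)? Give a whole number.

31

The shortfall is 115.6 − 100.8 = 14.8 dB, and N units add 10·log₁₀ N, so need 10·log₁₀ N ≥ 14.8.
N ≥ 10^(14.8/10) = 30.200, so N = 31.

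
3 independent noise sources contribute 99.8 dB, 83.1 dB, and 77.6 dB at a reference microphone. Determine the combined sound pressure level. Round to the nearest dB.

Incoherent sources combine by intensity addition: L_total = 10·log₁₀(Σ 10^(L_i/10)).
Σ 10^(L/10) = 10^(99.8/10) + 10^(83.1/10) + 10^(77.6/10) = 9.812e+09.
L_total = 10·log₁₀(9.812e+09) = 99.92 dB.

100 dB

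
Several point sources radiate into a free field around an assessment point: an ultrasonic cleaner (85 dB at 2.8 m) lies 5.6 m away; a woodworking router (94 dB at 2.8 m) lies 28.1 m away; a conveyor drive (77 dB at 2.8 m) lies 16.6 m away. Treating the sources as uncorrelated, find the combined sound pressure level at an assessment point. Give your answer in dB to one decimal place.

80.2 dB

Propagate each source to the receiver with L = L_ref − 20·log₁₀(r/r_ref), then add intensities.
ultrasonic cleaner: 85 − 20·log₁₀(5.6/2.8) = 85 − 6.02 = 78.98 dB.
woodworking router: 94 − 20·log₁₀(28.1/2.8) = 94 − 20.03 = 73.97 dB.
conveyor drive: 77 − 20·log₁₀(16.6/2.8) = 77 − 15.46 = 61.54 dB.
Σ 10^(L/10) = 1.054e+08 → L_total = 10·log₁₀(1.054e+08) = 80.23 dB.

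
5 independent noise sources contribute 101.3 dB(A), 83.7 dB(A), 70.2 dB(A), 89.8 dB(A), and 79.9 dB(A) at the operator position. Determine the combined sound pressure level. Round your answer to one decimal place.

101.7 dB(A)

For uncorrelated sources the intensities add, so convert each level to linear form, sum, and take 10·log₁₀ of the total.
Σ 10^(L/10) = 10^(101.3/10) + 10^(83.7/10) + 10^(70.2/10) + 10^(89.8/10) + 10^(79.9/10) = 1.479e+10.
L_total = 10·log₁₀(1.479e+10) = 101.70 dB(A).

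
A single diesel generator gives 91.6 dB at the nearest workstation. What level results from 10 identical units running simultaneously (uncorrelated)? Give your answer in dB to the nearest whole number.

102 dB

With 10 equal, uncorrelated contributions the intensity is 10× that of one unit, giving a rise of 10·log₁₀ 10.
L_total = 91.6 + 10·log₁₀(10) = 91.6 + 10.000 = 101.60 dB.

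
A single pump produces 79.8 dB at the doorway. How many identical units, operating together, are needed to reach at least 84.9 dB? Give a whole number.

N identical sources give L₁ + 10·log₁₀ N, so require 10·log₁₀ N ≥ 84.9 − 79.8 = 5.1 dB.
N ≥ 10^(5.1/10) = 3.236, so N = 4.

4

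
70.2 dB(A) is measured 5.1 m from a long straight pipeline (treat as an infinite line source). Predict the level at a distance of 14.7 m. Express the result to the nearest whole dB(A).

For a line source, L₂ = L₁ − 10·log₁₀(r₂/r₁).
L₂ = 70.2 − 10·log₁₀(14.7/5.1) = 70.2 − 4.597 = 65.60 dB(A).

66 dB(A)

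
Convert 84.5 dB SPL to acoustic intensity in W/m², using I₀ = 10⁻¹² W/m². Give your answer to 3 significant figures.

I = I₀·10^(L/10) = 10⁻¹² × 10^(84.5/10) = 10^(-3.550).

0.000282 W/m²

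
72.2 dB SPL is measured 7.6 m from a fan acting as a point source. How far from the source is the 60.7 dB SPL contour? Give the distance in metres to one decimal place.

28.6 m

For a point source L₁ − L₂ = 20·log₁₀(r₂/r₁), so r₂ = r₁·10^((L₁−L₂)/20).
r₂ = 7.6·10^((72.2−60.7)/20) = 7.6·10^(11.5/20) = 28.56 m.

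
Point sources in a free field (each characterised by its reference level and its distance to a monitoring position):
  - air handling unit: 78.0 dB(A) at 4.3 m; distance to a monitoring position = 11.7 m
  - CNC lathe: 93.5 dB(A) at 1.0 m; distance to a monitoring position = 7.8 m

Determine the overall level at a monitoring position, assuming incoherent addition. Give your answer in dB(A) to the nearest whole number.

Apply inverse-square spreading to bring every level to the receiver, then sum 10^(L/10).
air handling unit: 78.0 − 20·log₁₀(11.7/4.3) = 78.0 − 8.69 = 69.31 dB(A).
CNC lathe: 93.5 − 20·log₁₀(7.8/1.0) = 93.5 − 17.84 = 75.66 dB(A).
Σ 10^(L/10) = 4.532e+07 → L_total = 10·log₁₀(4.532e+07) = 76.56 dB(A).

77 dB(A)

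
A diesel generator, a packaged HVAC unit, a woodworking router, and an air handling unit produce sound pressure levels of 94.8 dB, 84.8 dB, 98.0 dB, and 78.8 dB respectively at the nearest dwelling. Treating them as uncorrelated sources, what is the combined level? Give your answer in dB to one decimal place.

99.9 dB

For uncorrelated sources the intensities add, so convert each level to linear form, sum, and take 10·log₁₀ of the total.
Σ 10^(L/10) = 10^(94.8/10) + 10^(84.8/10) + 10^(98.0/10) + 10^(78.8/10) = 9.707e+09.
L_total = 10·log₁₀(9.707e+09) = 99.87 dB.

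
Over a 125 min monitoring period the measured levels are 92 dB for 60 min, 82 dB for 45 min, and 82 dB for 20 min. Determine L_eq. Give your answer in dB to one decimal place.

89.3 dB

The energy average is taken in the linear domain: L_eq = 10·log₁₀[(Σ tᵢ·10^(Lᵢ/10))/T], T = 125 min.
Σ tᵢ·10^(Lᵢ/10) = 60·10^(92/10) + 45·10^(82/10) + 20·10^(82/10) = 1.054e+11.
L_eq = 10·log₁₀(1.054e+11/125) = 89.26 dB.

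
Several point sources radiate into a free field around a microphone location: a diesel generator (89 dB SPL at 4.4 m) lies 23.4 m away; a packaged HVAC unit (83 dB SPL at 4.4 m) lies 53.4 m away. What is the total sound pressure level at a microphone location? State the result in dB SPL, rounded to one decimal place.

Apply inverse-square spreading to bring every level to the receiver, then sum 10^(L/10).
diesel generator: 89 − 20·log₁₀(23.4/4.4) = 89 − 14.52 = 74.48 dB SPL.
packaged HVAC unit: 83 − 20·log₁₀(53.4/4.4) = 83 − 21.68 = 61.32 dB SPL.
Σ 10^(L/10) = 2.944e+07 → L_total = 10·log₁₀(2.944e+07) = 74.69 dB SPL.

74.7 dB SPL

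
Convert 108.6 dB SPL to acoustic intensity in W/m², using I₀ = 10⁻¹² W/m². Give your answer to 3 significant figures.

0.0724 W/m²

L = 10·log₁₀(I/I₀) ⇒ I = I₀·10^(L/10) = 10⁻¹² × 10^10.86.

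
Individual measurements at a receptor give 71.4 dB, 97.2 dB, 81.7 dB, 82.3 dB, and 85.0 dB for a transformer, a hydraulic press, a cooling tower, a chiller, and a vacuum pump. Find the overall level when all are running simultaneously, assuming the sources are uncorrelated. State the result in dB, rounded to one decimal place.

97.7 dB

For uncorrelated sources the intensities add, so convert each level to linear form, sum, and take 10·log₁₀ of the total.
Σ 10^(L/10) = 10^(71.4/10) + 10^(97.2/10) + 10^(81.7/10) + 10^(82.3/10) + 10^(85.0/10) = 5.896e+09.
L_total = 10·log₁₀(5.896e+09) = 97.71 dB.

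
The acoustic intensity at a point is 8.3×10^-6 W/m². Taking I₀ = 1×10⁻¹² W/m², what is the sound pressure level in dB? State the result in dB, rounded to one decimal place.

L = 10·log₁₀(I/I₀) = 10·log₁₀(8.3×10^-6/10⁻¹²) = 10·log₁₀(8.3×10^6).
L = 10·(0.9191 + 6) = 69.19 dB.

69.2 dB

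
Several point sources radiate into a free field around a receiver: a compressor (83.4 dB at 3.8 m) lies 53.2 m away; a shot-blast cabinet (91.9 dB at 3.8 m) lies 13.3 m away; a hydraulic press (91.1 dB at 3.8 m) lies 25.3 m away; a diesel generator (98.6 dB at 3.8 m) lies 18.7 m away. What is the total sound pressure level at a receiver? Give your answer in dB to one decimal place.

First find each source's level at the receiver (point-source: −20·log₁₀(r/r_ref)), then combine on an intensity basis.
compressor: 83.4 − 20·log₁₀(53.2/3.8) = 83.4 − 22.92 = 60.48 dB.
shot-blast cabinet: 91.9 − 20·log₁₀(13.3/3.8) = 91.9 − 10.88 = 81.02 dB.
hydraulic press: 91.1 − 20·log₁₀(25.3/3.8) = 91.1 − 16.47 = 74.63 dB.
diesel generator: 98.6 − 20·log₁₀(18.7/3.8) = 98.6 − 13.84 = 84.76 dB.
Σ 10^(L/10) = 4.558e+08 → L_total = 10·log₁₀(4.558e+08) = 86.59 dB.

86.6 dB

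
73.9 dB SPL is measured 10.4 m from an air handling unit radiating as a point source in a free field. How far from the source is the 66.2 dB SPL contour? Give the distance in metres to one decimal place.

For a point source L₁ − L₂ = 20·log₁₀(r₂/r₁), so r₂ = r₁·10^((L₁−L₂)/20).
r₂ = 10.4·10^((73.9−66.2)/20) = 10.4·10^(7.7/20) = 25.24 m.

25.2 m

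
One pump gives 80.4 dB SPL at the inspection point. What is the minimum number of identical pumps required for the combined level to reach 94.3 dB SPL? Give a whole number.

N identical sources give L₁ + 10·log₁₀ N, so require 10·log₁₀ N ≥ 94.3 − 80.4 = 13.9 dB.
N ≥ 10^(13.9/10) = 24.547, so N = 25.

25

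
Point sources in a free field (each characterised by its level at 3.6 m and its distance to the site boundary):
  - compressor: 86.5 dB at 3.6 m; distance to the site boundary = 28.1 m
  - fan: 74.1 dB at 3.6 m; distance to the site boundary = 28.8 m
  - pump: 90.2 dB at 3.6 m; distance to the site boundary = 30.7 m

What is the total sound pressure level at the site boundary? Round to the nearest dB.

Propagate each source to the receiver with L = L_ref − 20·log₁₀(r/r_ref), then add intensities.
compressor: 86.5 − 20·log₁₀(28.1/3.6) = 86.5 − 17.85 = 68.65 dB.
fan: 74.1 − 20·log₁₀(28.8/3.6) = 74.1 − 18.06 = 56.04 dB.
pump: 90.2 − 20·log₁₀(30.7/3.6) = 90.2 − 18.62 = 71.58 dB.
Σ 10^(L/10) = 2.213e+07 → L_total = 10·log₁₀(2.213e+07) = 73.45 dB.

73 dB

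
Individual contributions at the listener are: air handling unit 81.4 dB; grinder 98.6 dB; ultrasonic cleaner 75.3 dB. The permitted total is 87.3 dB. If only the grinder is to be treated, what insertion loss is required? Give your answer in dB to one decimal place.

Everything except the grinder sums to 10^(81.4/10) + 10^(75.3/10) = 1.719e+08 in linear terms, 82.35 dB.
The limit corresponds to 10^(87.3/10) = 5.370e+08; subtracting the fixed part leaves 3.651e+08 for the grinder, i.e. 85.62 dB.
Required insertion loss = 98.6 − 85.62 = 12.98 dB.

13.0 dB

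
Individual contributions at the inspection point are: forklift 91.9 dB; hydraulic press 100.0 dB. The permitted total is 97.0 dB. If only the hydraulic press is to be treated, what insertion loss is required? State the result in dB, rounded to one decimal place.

Everything except the hydraulic press sums to 10^(91.9/10) = 1.549e+09 in linear terms, 91.90 dB.
To meet 97.0 dB overall, the treated hydraulic press may contribute at most 10^(97.0/10) − 1.549e+09 = 3.463e+09, i.e. 95.39 dB.
Required insertion loss = 100.0 − 95.39 = 4.61 dB.

4.6 dB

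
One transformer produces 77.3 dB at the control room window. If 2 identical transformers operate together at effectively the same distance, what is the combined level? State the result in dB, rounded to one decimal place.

L_total = L₁ + 10·log₁₀ N for N identical incoherent sources.
L_total = 77.3 + 10·log₁₀(2) = 77.3 + 3.010 = 80.31 dB.

80.3 dB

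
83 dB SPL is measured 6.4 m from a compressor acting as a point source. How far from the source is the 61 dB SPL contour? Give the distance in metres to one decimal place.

The 22.0 dB drop corresponds to a distance ratio of 10^(22.0/20) for a point source.
r₂ = 6.4·10^((83−61)/20) = 6.4·10^(22.0/20) = 80.57 m.

80.6 m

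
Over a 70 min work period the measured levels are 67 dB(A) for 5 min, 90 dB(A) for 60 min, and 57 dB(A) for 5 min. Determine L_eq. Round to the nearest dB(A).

89 dB(A)

Weight each interval's intensity by its duration and average over T = 70 min:
Σ tᵢ·10^(Lᵢ/10) = 5·10^(67/10) + 60·10^(90/10) + 5·10^(57/10) = 6.003e+10.
L_eq = 10·log₁₀(6.003e+10/70) = 89.33 dB(A).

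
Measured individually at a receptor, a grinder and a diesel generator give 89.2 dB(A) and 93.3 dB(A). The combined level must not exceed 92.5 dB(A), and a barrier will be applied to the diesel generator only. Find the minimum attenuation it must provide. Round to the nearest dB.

Fixed contribution from the other source: Σ 10^(L/10) = 10^(89.2/10) = 8.318e+08 (89.20 dB(A)).
The limit corresponds to 10^(92.5/10) = 1.778e+09; subtracting the fixed part leaves 9.465e+08 for the diesel generator, i.e. 89.76 dB(A).
Required insertion loss = 93.3 − 89.76 = 3.54 dB.

4 dB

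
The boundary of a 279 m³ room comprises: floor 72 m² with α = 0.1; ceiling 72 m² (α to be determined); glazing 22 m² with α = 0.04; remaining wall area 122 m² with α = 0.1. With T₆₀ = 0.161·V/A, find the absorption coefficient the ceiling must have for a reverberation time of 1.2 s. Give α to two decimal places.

0.24

From T₆₀ = 0.161·V/A, the target T₆₀ = 1.2 s needs A = 0.161·279/1.2 = 37.43 m².
Absorption from the other surfaces = 72·0.1 + 22·0.04 + 122·0.1 = 20.28 m², so the ceiling must supply 17.15 m² over 72 m².
α = 17.15/72 = 0.238.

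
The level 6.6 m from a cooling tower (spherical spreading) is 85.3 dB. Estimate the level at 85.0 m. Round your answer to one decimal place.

For a point source, L₂ = L₁ − 20·log₁₀(r₂/r₁).
L₂ = 85.3 − 20·log₁₀(85.0/6.6) = 85.3 − 22.197 = 63.10 dB.

63.1 dB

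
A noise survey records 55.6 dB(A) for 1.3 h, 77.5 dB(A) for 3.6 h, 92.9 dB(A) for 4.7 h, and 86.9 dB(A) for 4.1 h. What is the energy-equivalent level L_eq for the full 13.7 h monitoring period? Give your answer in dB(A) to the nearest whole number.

89 dB(A)

The energy average is taken in the linear domain: L_eq = 10·log₁₀[(Σ tᵢ·10^(Lᵢ/10))/T], T = 13.7 h.
Σ tᵢ·10^(Lᵢ/10) = 1.3·10^(55.6/10) + 3.6·10^(77.5/10) + 4.7·10^(92.9/10) + 4.1·10^(86.9/10) = 1.138e+10.
L_eq = 10·log₁₀(1.138e+10/13.7) = 89.19 dB(A).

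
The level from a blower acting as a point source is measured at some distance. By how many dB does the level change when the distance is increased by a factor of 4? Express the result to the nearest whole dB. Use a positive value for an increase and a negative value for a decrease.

Point-source spreading: ΔL = −20·log₁₀(r₂/r₁).
ΔL = −20·log₁₀(4) = -12.04 dB.

-12 dB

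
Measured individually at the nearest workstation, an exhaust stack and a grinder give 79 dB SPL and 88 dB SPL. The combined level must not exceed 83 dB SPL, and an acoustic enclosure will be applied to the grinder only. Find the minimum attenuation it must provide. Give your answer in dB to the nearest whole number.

7 dB

Fixed contribution from the other source: Σ 10^(L/10) = 10^(79/10) = 7.943e+07 (79.00 dB SPL).
The limit corresponds to 10^(83/10) = 1.995e+08; subtracting the fixed part leaves 1.201e+08 for the grinder, i.e. 80.80 dB SPL.
So the grinder must be reduced from 88 to 80.80 dB SPL: IL = 7.20 dB.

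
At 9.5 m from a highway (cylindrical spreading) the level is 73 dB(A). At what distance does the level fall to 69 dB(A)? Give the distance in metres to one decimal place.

Line-source spreading drops the level by 10·log₁₀(r₂/r₁); inverting, r₂/r₁ = 10^(ΔL/10).
r₂ = 9.5·10^((73−69)/10) = 9.5·10^(4.0/10) = 23.86 m.

23.9 m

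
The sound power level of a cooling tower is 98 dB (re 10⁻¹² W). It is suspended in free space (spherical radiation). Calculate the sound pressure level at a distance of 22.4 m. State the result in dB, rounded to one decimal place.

60.0 dB

Free-field spherical radiation: L_p = L_w − 10·log₁₀(4π·r²), r = 22.4 m.
4π·r² = 6305 m², 10·log₁₀ of that is 37.997 dB.
L_p = 98 − 37.997 = 60.00 dB.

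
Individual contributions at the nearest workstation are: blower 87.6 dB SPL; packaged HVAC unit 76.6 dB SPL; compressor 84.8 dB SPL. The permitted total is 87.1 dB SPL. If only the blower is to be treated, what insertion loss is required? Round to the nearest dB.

5 dB

The untreated sources together contribute 10^(76.6/10) + 10^(84.8/10) = 3.477e+08, i.e. 85.41 dB SPL.
The limit corresponds to 10^(87.1/10) = 5.129e+08; subtracting the fixed part leaves 1.652e+08 for the blower, i.e. 82.18 dB SPL.
So the blower must be reduced from 87.6 to 82.18 dB SPL: IL = 5.42 dB.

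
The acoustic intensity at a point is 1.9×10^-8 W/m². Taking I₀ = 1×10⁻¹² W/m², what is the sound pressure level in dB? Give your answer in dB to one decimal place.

42.8 dB

I/I₀ = 1.9×10^-8/10⁻¹² = 1.9×10^4, and L = 10·log₁₀(I/I₀).
L = 10·(0.2788 + 4) = 42.79 dB.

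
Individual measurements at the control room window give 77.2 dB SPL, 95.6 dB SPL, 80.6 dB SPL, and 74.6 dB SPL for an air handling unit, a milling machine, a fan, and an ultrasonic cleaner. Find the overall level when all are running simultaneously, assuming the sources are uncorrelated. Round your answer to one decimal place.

95.8 dB SPL

For uncorrelated sources the intensities add, so convert each level to linear form, sum, and take 10·log₁₀ of the total.
Σ 10^(L/10) = 10^(77.2/10) + 10^(95.6/10) + 10^(80.6/10) + 10^(74.6/10) = 3.827e+09.
L_total = 10·log₁₀(3.827e+09) = 95.83 dB SPL.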